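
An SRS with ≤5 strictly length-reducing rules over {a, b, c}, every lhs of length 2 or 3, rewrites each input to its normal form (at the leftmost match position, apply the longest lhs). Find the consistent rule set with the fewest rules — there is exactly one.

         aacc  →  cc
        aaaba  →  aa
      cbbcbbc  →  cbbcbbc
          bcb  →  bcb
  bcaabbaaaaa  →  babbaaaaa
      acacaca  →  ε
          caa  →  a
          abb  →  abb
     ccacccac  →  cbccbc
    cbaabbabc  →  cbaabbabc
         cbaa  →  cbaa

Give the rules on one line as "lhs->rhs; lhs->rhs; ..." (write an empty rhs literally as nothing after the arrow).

  | aacc => acc => cc
  | aaaba => aa
  | cbbcbbc
  | bcb

aba->; ac->c; ca->; cca->cb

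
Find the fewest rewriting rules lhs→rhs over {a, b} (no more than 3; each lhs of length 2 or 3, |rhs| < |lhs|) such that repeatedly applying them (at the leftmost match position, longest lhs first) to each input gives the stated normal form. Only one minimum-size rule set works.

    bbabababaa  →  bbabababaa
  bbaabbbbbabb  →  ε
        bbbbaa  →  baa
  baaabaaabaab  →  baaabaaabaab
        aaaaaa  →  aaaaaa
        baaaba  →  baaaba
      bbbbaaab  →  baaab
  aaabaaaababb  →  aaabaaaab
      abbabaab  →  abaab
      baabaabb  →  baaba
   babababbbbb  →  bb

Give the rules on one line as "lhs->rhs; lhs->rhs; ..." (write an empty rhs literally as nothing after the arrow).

abb->; bbb->

  | bbabababaa
  | bbaabbbbbabb => bbabbbabb => bbbabb => abb => ε
  | bbbbaa => baa
  | baaabaaabaab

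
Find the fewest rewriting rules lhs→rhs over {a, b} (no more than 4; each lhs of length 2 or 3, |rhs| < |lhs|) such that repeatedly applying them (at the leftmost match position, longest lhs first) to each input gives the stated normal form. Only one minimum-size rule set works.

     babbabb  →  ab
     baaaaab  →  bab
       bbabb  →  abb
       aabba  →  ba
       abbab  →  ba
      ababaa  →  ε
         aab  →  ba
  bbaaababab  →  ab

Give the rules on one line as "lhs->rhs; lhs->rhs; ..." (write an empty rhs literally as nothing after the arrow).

  | babbabb => baabb => bbab => ab
  | baaaaab => baaab => bab
  | bbabb => abb
  | aabba => baba => ba

aa->; aab->ba; aba->a; bba->a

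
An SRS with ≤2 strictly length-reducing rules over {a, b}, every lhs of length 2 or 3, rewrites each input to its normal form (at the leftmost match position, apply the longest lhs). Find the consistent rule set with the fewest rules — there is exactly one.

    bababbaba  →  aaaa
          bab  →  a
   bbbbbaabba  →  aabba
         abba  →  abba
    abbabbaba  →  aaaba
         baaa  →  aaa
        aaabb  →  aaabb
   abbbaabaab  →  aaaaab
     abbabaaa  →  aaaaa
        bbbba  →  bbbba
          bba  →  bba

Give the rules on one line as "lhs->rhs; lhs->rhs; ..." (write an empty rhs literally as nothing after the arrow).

  | bababbaba => aabbaba => aabaa => aaaa
  | bab => a
  | bbbbbaabba => bbbbaabba => bbbaabba => bbaabba => baabba => aabba
  | abba

baa->aa; bab->a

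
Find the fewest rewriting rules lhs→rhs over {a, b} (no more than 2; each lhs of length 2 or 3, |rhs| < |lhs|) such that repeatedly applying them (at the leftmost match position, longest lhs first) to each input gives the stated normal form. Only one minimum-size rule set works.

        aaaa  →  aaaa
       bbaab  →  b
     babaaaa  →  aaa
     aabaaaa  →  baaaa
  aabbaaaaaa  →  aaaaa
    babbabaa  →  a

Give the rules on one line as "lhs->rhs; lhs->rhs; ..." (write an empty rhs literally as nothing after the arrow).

  | aaaa
  | bbaab => ab => b
  | babaaaa => bbaaaa => aaa
  | aabaaaa => abaaaa => baaaa

ab->b; bba->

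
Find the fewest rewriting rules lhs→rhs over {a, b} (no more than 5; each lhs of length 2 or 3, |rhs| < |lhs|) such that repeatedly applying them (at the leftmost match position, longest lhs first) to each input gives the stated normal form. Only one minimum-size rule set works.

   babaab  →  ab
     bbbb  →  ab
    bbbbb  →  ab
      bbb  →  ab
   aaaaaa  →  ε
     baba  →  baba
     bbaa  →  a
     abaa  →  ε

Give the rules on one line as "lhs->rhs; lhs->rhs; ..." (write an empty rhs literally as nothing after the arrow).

aa->; abb->ab; baa->a; bb->a

  | babaab => baab => ab
  | bbbb => abb => ab
  | bbbbb => abbb => abb => ab
  | bbb => ab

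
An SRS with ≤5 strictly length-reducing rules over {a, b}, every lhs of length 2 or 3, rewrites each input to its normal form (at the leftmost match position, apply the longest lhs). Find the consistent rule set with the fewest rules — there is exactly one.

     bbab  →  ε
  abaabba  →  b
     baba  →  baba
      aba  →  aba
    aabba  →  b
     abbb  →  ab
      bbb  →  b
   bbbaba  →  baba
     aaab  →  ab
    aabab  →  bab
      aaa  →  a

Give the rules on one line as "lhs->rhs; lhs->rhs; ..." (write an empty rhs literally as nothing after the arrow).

aa->; baa->a; bb->; bba->b

  | bbab => bb => ε
  | abaabba => aabba => bba => b
  | baba
  | aba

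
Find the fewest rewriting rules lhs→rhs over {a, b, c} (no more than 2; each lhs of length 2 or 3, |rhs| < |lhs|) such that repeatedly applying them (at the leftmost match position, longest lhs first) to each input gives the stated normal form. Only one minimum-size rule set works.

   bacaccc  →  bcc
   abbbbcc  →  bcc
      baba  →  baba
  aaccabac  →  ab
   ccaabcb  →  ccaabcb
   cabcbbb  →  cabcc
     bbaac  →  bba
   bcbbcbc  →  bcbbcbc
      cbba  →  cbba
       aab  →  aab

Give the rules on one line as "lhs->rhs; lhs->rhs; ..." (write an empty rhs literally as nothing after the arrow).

ac->; bbb->c

  | bacaccc => baccc => bcc
  | abbbbcc => acbcc => bcc
  | baba
  | aaccabac => acabac => abac => ab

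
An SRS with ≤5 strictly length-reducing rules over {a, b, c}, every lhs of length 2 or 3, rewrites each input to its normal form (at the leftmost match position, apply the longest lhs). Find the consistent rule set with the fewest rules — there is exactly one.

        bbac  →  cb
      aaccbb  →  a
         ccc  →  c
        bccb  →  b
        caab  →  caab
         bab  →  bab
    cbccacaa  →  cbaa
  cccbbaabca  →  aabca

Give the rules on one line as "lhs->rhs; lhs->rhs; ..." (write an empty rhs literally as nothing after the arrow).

  | bbac => cac => cb
  | aaccbb => abcbb => abcc => a
  | ccc => c
  | bccb => b

ac->b; bb->c; bcc->; cc->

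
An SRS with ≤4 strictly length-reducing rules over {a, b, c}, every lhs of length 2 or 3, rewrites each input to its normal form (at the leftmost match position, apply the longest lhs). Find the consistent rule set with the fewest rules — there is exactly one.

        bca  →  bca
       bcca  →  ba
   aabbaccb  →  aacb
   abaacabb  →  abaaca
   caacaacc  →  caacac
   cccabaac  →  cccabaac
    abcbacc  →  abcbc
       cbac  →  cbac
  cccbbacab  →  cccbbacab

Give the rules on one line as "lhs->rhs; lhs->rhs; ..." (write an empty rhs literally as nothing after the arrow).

  | bca
  | bcca => ba
  | aabbaccb => aaaccb => aacb
  | abaacabb => abaaca

abb->a; acc->c; bcc->b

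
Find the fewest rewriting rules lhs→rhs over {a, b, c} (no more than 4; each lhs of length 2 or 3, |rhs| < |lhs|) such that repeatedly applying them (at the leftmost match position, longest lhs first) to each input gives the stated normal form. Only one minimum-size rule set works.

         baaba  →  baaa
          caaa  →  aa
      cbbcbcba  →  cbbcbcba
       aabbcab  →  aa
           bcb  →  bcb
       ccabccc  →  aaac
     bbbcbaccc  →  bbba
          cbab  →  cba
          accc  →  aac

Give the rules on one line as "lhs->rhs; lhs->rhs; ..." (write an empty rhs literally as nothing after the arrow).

ab->a; bac->a; ca->; cc->a

  | baaba => baaa
  | caaa => aa
  | cbbcbcba
  | aabbcab => aabcab => aacab => aab => aa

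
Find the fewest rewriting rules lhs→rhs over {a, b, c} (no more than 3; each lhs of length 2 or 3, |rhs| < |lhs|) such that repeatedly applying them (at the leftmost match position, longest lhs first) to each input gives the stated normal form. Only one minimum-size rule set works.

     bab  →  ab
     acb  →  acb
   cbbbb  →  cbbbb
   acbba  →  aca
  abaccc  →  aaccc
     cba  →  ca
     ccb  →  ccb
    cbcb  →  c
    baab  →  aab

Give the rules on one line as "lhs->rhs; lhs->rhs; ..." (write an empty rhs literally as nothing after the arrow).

  | bab => ab
  | acb
  | cbbbb
  | acbba => acba => aca

ba->a; bcb->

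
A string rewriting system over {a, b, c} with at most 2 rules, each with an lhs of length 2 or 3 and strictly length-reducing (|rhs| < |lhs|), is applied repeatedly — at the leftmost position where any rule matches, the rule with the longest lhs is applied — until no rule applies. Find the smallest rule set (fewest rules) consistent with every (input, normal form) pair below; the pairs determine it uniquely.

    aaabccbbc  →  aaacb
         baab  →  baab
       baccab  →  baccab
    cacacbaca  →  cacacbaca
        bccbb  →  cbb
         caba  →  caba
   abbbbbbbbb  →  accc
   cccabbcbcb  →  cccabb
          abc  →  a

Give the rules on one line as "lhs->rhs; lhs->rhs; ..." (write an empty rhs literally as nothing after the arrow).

  | aaabccbbc => aaacbbc => aaacb
  | baab
  | baccab
  | cacacbaca

bbb->c; bc->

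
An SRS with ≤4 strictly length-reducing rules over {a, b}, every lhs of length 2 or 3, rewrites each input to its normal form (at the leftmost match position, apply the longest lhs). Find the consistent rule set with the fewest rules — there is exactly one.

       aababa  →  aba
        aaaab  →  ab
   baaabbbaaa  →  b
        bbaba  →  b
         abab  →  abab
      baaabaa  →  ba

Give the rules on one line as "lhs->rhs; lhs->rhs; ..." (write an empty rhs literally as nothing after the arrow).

aaa->; aab->; bba->b

  | aababa => aba
  | aaaab => ab
  | baaabbbaaa => bbbbaaa => bbbaa => bba => b
  | bbaba => bba => b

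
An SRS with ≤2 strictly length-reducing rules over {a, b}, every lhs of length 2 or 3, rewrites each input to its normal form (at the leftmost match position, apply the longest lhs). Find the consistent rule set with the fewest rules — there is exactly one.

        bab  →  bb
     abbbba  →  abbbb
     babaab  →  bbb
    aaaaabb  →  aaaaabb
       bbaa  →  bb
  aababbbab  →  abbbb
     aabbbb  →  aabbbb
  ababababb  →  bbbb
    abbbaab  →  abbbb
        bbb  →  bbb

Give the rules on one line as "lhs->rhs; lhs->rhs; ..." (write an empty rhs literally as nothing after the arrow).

  | bab => bb
  | abbbba => abbbb
  | babaab => bbaab => bbab => bbb
  | aaaaabb

aba->; ba->b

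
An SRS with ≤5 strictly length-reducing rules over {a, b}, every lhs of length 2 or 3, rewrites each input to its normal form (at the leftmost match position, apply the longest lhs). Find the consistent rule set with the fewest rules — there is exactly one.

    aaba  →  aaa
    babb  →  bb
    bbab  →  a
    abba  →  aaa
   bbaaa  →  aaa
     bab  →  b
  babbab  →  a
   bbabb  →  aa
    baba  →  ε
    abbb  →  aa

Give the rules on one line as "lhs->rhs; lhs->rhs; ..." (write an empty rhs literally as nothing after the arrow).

ab->a; abb->aa; ba->; bba->a

  | aaba => aaa
  | babb => bb
  | bbab => ab => a
  | abba => aaa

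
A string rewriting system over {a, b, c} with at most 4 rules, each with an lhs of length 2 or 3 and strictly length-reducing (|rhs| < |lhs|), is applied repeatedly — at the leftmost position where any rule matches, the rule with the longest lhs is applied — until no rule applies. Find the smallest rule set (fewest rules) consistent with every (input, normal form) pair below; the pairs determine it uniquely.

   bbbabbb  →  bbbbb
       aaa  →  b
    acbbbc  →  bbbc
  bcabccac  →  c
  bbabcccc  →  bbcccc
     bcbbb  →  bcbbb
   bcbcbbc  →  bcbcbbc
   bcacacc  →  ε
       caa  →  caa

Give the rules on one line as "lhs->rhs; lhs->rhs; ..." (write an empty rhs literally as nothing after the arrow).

  | bbbabbb => bbbbb
  | aaa => b
  | acbbbc => bbbc
  | bcabccac => aabccac => accac => cac => c

aaa->b; ab->; ac->; bca->aa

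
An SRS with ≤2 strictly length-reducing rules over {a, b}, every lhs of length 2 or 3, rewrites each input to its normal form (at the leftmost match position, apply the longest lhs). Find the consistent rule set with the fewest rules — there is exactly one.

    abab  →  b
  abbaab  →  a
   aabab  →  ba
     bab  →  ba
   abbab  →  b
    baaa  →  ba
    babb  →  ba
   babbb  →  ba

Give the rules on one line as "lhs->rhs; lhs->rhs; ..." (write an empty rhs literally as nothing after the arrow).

  | abab => aab => b
  | abbaab => abaab => aaab => ab => a
  | aabab => bab => ba
  | bab => ba

aa->; ab->a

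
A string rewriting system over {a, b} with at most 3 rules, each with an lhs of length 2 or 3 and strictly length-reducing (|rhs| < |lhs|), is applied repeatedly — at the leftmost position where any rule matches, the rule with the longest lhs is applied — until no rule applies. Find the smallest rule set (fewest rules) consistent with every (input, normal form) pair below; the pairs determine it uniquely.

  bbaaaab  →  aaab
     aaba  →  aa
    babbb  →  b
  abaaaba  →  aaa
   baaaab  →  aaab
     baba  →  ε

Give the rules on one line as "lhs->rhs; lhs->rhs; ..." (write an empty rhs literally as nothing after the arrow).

  | bbaaaab => baaaab => aaab
  | aaba => aa
  | babbb => bbb => bb => b
  | abaaaba => aaaba => aaa

ba->; bb->b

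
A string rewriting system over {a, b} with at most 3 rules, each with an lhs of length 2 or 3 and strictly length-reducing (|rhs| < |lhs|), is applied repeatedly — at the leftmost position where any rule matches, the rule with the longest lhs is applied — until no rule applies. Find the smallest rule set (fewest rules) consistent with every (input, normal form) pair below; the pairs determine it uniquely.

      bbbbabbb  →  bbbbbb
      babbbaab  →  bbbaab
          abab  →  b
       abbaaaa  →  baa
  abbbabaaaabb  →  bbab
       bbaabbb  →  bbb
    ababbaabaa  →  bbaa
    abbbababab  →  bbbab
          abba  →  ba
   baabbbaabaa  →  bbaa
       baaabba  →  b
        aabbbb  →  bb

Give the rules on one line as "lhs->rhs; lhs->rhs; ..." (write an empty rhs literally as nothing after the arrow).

aaa->aa; aba->; abb->b

  | bbbbabbb => bbbbbb
  | babbbaab => bbbaab
  | abab => b
  | abbaaaa => baaaa => baaa => baa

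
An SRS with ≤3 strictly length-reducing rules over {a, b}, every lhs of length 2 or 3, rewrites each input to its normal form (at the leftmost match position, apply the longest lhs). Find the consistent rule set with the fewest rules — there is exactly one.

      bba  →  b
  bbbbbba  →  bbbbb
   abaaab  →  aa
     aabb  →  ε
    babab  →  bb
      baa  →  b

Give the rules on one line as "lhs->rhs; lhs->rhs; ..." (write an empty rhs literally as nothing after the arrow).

  | bba => b
  | bbbbbba => bbbbb
  | abaaab => aaab => aa
  | aabb => ab => ε

ab->; ba->b; bba->b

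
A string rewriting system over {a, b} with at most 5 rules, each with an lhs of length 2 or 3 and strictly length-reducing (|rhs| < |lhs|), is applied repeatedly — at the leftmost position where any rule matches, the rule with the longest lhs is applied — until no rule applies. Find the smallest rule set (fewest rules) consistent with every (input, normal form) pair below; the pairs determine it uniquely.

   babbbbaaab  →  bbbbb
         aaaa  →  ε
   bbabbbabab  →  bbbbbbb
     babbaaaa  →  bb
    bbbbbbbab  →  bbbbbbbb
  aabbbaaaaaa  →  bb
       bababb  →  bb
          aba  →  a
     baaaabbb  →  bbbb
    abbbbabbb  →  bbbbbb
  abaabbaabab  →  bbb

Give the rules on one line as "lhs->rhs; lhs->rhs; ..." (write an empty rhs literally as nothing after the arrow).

  | babbbbaaab => bbbbaaab => bbbbaab => bbbbab => bbbbb
  | aaaa => aa => ε
  | bbabbbabab => bbbbbabab => bbbbbbab => bbbbbbb
  | babbaaaa => bbaaaa => bbaaa => bbaa => bba => bb

aa->; aab->ba; ab->; bba->bb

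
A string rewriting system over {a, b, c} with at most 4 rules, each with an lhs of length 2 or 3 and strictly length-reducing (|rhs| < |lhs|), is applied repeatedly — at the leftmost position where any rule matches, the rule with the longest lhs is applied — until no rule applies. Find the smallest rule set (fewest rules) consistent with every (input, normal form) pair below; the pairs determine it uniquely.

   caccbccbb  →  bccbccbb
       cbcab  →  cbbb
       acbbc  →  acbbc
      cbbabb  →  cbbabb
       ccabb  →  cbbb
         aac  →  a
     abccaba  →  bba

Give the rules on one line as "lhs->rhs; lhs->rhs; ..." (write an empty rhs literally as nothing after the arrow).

  | caccbccbb => bccbccbb
  | cbcab => cbbb
  | acbbc
  | cbbabb

aac->a; abc->; ca->b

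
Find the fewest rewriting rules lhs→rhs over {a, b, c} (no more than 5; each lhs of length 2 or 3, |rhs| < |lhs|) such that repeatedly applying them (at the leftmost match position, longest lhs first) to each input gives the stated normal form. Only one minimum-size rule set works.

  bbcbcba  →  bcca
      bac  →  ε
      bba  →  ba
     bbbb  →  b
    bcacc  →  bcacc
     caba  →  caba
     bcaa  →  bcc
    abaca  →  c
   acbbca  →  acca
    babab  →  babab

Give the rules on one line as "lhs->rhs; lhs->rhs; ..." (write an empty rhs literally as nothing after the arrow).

aa->c; bac->; bb->b; cb->c

  | bbcbcba => bcbcba => bccba => bcca
  | bac => ε
  | bba => ba
  | bbbb => bbb => bb => b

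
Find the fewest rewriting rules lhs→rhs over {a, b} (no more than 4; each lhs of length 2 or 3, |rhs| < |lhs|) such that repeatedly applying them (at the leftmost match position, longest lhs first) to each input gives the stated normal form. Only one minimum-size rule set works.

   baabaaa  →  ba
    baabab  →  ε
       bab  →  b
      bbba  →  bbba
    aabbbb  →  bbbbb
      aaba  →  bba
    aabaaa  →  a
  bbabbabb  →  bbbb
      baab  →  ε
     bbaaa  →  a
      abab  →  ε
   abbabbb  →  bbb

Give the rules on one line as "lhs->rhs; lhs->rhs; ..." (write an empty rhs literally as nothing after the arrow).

aa->b; ab->; baa->a

  | baabaaa => abaaa => aaa => ba
  | baabab => abab => ab => ε
  | bab => b
  | bbba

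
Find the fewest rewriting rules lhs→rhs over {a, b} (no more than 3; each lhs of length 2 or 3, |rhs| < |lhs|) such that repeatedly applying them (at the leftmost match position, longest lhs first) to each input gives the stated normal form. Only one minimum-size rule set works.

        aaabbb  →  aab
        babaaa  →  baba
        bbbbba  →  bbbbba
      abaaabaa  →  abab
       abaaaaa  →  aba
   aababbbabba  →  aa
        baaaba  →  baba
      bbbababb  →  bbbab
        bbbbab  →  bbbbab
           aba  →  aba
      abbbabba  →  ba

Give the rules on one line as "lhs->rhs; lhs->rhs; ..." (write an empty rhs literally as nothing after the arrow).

abb->; baa->b

  | aaabbb => aab
  | babaaa => baba
  | bbbbba
  | abaaabaa => ababaa => abab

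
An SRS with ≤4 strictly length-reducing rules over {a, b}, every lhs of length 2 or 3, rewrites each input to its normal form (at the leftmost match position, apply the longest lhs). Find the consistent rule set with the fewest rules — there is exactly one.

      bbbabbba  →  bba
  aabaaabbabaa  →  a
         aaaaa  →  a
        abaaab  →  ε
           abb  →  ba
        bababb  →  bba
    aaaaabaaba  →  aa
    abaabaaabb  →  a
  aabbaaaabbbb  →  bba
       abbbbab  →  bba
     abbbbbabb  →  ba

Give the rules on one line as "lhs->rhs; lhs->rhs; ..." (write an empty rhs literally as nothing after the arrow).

  | bbbabbba => babbba => bbaba => bba
  | aabaaabbabaa => aaaabbabaa => aabbabaa => abaabaa => aabaa => aaa => a
  | aaaaa => aaa => a
  | abaaab => aaab => ab => ε

aaa->a; ab->; abb->ba; bbb->b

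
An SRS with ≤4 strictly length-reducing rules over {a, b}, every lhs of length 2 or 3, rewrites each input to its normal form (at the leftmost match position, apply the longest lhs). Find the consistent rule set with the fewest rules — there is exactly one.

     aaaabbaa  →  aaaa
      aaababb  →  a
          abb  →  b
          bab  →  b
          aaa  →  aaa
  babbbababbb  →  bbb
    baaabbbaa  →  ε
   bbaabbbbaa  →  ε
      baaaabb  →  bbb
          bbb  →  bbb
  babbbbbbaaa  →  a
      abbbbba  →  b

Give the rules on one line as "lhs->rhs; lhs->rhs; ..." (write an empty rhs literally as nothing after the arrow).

ab->; ba->; baa->b; bba->ab

  | aaaabbaa => aaabaa => aaaa
  | aaababb => aaabb => aab => a
  | abb => b
  | bab => b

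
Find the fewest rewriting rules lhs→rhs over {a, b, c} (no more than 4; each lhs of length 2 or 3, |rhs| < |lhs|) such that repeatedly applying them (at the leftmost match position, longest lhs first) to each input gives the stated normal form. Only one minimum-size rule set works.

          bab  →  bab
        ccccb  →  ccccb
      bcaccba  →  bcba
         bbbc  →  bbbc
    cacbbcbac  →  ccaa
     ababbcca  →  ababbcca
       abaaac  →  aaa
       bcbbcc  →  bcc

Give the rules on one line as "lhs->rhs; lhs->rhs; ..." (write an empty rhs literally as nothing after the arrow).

  | bab
  | ccccb
  | bcaccba => bcba
  | bbbc

ac->c; acc->; bac->aa; cbb->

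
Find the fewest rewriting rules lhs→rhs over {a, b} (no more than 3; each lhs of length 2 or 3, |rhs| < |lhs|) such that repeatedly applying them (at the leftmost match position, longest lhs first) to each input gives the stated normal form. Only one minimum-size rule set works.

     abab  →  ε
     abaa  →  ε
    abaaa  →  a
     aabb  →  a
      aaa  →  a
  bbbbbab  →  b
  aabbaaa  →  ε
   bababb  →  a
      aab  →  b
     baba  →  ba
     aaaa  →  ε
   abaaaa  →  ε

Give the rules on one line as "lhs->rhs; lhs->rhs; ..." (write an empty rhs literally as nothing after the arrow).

aa->; ab->; bb->a

  | abab => ab => ε
  | abaa => aa => ε
  | abaaa => aaa => a
  | aabb => bb => a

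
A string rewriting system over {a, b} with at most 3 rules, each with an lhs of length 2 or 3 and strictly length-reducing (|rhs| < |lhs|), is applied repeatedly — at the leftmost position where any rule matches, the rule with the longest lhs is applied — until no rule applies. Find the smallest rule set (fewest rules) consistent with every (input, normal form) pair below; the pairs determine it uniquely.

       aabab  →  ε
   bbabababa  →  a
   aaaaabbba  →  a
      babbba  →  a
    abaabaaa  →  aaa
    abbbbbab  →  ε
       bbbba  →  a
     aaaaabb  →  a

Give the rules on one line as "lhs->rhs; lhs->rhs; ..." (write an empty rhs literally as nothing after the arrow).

  | aabab => ab => ε
  | bbabababa => babababa => abababa => ababa => aba => a
  | aaaaabbba => aaabba => aba => a
  | babbba => abbba => bba => ba => a

aab->; ab->; ba->a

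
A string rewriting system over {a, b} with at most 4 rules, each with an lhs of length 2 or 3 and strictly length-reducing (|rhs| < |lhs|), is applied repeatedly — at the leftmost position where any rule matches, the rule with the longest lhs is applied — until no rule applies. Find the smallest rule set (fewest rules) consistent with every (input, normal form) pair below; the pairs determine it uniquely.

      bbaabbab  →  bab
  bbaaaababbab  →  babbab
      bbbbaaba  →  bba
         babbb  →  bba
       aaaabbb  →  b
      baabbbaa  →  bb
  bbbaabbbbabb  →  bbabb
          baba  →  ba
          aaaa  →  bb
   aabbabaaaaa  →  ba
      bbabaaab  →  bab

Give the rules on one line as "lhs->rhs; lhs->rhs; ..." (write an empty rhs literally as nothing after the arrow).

aa->b; aba->a; bbb->aa

  | bbaabbab => bbbbbab => aabbab => bbbab => aaab => bab
  | bbaaaababbab => bbbaababbab => aaaababbab => baababbab => bbbabbab => aaabbab => babbab
  | bbbbaaba => aabaaba => bbaaba => bbbba => aaba => bba
  | babbb => baaa => bba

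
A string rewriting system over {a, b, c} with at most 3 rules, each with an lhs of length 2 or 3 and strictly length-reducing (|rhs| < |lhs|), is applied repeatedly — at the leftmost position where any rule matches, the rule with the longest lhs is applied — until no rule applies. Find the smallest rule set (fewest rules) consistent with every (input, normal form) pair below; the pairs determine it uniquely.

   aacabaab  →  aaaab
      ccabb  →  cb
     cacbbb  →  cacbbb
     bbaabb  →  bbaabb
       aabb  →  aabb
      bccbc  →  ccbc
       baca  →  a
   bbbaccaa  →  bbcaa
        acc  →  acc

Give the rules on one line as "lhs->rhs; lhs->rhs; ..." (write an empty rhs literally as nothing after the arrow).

bac->; bcc->cc; cab->

  | aacabaab => aaaab
  | ccabb => cb
  | cacbbb
  | bbaabb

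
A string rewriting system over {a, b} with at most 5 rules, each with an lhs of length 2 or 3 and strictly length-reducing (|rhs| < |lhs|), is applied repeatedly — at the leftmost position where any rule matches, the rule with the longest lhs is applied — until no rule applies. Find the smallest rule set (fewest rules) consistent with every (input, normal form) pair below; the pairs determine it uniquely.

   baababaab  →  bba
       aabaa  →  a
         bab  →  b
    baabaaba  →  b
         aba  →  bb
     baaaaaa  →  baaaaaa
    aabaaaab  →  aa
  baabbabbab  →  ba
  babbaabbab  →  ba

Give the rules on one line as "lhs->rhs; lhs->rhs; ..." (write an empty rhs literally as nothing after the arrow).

  | baababaab => babbbaab => bbaab => bba
  | aabaa => abba => a
  | bab => b
  | baabaaba => babbaba => baba => bbb => b

ab->; aba->bb; abb->; bbb->b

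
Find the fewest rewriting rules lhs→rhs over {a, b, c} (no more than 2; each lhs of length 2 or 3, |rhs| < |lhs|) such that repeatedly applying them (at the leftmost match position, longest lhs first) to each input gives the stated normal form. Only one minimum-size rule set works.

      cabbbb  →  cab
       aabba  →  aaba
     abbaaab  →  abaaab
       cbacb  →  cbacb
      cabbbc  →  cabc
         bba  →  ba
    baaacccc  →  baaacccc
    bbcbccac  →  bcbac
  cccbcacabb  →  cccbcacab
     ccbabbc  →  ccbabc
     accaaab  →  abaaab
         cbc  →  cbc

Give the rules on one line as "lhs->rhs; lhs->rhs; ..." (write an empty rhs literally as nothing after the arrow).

  | cabbbb => cabbb => cabb => cab
  | aabba => aaba
  | abbaaab => abaaab
  | cbacb

bb->b; cca->ba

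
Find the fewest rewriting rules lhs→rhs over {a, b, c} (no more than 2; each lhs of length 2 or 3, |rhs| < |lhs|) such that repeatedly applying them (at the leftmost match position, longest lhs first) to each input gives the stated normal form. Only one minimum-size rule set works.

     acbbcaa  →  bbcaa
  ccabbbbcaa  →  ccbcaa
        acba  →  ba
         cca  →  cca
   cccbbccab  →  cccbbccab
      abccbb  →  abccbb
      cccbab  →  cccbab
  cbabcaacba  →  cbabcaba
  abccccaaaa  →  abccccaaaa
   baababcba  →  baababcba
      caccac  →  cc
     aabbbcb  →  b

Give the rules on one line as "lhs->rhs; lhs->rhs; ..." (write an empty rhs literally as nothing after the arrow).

  | acbbcaa => bbcaa
  | ccabbbbcaa => ccacbcaa => ccbcaa
  | acba => ba
  | cca

ac->; bbb->c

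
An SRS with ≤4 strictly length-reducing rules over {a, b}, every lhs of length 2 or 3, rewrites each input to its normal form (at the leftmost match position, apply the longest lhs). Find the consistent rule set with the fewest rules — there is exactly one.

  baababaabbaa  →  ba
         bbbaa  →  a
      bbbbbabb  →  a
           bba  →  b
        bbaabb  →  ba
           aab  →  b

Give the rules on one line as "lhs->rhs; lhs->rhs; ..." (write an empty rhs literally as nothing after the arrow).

  | baababaabbaa => bbabaabbaa => bbaabbaa => babbaa => babaa => baaa => ba
  | bbbaa => abaa => aaa => a
  | bbbbbabb => abbbabb => abbabb => ababb => aabb => bb => a
  | bba => b

aa->; ab->a; bb->a; bba->b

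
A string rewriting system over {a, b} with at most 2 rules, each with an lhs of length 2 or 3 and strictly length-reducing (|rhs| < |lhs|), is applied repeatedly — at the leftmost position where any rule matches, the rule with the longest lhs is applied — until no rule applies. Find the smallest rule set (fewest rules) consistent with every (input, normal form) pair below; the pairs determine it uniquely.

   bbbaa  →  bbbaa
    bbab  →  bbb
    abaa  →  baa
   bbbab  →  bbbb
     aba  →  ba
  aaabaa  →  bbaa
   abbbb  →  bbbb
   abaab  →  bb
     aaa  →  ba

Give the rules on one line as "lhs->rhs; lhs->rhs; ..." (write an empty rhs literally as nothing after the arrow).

  | bbbaa
  | bbab => bbb
  | abaa => baa
  | bbbab => bbbb

aaa->ba; ab->b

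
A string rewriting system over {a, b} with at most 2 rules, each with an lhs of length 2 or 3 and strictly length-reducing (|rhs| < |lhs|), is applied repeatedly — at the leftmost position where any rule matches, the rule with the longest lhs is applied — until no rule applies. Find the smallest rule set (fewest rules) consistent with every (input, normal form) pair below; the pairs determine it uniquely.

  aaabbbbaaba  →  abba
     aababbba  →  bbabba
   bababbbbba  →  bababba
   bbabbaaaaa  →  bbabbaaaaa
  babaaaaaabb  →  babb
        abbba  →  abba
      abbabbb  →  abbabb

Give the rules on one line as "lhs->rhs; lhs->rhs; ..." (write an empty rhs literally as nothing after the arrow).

aab->bb; bbb->bb

  | aaabbbbaaba => abbbbbaaba => abbbbaaba => abbbaaba => abbaaba => abbbba => abbba => abba
  | aababbba => bbabbba => bbabba
  | bababbbbba => bababbbba => bababbba => bababba
  | bbabbaaaaa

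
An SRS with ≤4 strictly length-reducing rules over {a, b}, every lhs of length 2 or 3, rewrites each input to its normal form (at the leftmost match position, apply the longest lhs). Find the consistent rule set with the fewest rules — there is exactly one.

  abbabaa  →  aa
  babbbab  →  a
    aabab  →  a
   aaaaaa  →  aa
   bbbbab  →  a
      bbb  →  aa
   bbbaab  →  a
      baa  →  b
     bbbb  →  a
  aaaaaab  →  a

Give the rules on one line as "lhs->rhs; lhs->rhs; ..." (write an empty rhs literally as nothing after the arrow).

aaa->aa; aab->a; ba->b; bbb->aa

  | abbabaa => abbbaa => aaaaa => aaaa => aaa => aa
  | babbbab => bbbbab => aabab => aab => a
  | aabab => aab => a
  | aaaaaa => aaaaa => aaaa => aaa => aa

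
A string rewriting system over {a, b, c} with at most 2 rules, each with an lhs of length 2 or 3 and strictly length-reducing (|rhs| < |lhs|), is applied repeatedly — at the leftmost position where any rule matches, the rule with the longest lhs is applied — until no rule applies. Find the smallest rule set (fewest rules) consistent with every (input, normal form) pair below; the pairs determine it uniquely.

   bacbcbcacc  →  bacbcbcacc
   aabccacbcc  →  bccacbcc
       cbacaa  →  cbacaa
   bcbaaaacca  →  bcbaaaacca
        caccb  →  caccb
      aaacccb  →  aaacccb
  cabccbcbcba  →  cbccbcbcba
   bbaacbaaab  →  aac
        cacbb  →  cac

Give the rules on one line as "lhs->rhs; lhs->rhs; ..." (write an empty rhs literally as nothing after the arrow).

ab->b; bb->

  | bacbcbcacc
  | aabccacbcc => abccacbcc => bccacbcc
  | cbacaa
  | bcbaaaacca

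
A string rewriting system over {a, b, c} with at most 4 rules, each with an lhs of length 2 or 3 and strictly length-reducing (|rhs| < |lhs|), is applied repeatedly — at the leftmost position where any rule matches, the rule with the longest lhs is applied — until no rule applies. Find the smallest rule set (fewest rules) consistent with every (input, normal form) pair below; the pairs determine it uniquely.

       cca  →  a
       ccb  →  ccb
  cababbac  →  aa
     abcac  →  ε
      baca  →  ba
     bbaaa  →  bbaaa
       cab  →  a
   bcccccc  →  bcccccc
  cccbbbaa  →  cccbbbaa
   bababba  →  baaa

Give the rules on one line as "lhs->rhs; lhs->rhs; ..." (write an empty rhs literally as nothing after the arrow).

  | cca => ca => a
  | ccb
  | cababbac => ababbac => aabbac => aabac => aaac => aa
  | abcac => acac => ac => ε

ab->a; ac->; ca->a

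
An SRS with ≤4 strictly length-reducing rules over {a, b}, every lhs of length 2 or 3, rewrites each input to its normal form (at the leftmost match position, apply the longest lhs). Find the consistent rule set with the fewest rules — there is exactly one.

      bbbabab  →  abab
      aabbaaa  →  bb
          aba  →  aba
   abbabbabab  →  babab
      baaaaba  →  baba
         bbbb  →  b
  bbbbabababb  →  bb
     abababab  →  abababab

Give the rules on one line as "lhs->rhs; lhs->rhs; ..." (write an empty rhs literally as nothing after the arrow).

aaa->; abb->bb; bbb->

  | bbbabab => abab
  | aabbaaa => abbaaa => bbaaa => bb
  | aba
  | abbabbabab => bbabbabab => bbbbabab => babab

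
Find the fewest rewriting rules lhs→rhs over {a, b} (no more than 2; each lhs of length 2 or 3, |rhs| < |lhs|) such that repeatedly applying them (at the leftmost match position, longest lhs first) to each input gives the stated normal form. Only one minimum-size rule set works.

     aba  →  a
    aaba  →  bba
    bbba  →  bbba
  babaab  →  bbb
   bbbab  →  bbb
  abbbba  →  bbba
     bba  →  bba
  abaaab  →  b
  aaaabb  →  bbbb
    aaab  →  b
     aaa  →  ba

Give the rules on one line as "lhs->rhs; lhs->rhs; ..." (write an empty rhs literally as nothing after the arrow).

aa->b; ab->

  | aba => a
  | aaba => bba
  | bbba
  | babaab => baab => bbb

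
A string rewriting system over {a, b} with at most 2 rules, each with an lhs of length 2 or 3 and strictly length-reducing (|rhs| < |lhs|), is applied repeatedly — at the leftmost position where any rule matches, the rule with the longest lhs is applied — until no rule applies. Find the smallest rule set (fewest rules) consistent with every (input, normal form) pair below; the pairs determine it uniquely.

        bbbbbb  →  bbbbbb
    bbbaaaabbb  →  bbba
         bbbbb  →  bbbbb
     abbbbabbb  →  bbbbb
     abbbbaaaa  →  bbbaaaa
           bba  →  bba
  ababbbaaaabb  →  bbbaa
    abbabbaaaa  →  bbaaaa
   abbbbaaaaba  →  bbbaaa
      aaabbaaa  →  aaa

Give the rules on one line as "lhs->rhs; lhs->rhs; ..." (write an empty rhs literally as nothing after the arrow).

ab->; aba->

  | bbbbbb
  | bbbaaaabbb => bbbaaabb => bbbaab => bbba
  | bbbbb
  | abbbbabbb => bbbabbb => bbbbb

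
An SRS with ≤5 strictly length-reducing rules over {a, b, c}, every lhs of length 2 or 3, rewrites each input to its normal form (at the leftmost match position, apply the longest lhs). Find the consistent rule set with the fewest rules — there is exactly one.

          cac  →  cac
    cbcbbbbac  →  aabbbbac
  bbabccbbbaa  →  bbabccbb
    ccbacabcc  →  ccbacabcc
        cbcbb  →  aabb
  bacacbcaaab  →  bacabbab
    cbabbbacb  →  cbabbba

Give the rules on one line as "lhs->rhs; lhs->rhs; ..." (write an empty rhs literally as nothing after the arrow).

  | cac
  | cbcbbbbac => aabbbbac
  | bbabccbbbaa => bbabccbb
  | ccbacabcc

acb->a; baa->; caa->bb; cbc->aa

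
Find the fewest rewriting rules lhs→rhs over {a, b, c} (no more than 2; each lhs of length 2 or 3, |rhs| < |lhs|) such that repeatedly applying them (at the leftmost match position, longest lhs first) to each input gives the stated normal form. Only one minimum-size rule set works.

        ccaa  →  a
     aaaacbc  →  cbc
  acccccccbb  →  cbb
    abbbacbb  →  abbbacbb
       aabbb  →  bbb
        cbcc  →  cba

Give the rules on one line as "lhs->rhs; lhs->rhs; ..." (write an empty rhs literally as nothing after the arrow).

aa->; cc->a

  | ccaa => aaa => a
  | aaaacbc => aacbc => cbc
  | acccccccbb => aacccccbb => cccccbb => acccbb => aacbb => cbb
  | abbbacbb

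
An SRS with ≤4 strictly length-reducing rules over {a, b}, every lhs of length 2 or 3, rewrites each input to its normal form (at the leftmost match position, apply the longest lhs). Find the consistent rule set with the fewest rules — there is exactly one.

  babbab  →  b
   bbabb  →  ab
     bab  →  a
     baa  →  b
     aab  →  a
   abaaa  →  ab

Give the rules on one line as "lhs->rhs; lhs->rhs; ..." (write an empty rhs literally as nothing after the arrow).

aa->b; ba->b; bb->a

  | babbab => bbbab => abab => abb => aa => b
  | bbabb => aabb => bbb => ab
  | bab => bb => a
  | baa => ba => b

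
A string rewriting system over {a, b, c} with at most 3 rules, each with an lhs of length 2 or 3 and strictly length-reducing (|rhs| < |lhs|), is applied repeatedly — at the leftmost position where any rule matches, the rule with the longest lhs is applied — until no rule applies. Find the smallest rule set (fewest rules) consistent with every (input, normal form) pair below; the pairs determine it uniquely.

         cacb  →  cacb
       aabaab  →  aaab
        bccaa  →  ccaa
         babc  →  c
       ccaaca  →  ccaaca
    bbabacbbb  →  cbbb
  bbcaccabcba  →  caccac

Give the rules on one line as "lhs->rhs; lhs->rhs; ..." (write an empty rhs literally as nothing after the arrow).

ba->; bc->c

  | cacb
  | aabaab => aaab
  | bccaa => ccaa
  | babc => bc => c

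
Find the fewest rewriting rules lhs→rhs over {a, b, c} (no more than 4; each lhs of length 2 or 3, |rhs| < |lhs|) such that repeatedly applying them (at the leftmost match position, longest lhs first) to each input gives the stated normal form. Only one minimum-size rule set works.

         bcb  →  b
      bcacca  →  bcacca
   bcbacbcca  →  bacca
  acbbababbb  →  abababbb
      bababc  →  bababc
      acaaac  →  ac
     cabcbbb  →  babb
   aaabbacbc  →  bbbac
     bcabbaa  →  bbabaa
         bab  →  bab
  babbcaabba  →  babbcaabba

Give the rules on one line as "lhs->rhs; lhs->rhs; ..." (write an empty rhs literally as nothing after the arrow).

aaa->b; cab->ba; cb->

  | bcb => b
  | bcacca
  | bcbacbcca => bacbcca => bacca
  | acbbababbb => abababbb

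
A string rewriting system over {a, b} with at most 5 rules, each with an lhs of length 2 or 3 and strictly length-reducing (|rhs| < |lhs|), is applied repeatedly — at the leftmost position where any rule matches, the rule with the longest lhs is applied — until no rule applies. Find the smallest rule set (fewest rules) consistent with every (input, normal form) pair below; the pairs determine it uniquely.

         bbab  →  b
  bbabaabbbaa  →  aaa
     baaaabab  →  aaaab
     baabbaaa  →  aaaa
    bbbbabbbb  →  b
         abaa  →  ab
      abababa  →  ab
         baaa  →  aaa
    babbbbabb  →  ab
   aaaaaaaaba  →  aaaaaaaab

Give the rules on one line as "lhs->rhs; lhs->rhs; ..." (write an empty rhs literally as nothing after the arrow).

aba->ab; ba->a; bb->b; bba->

  | bbab => b
  | bbabaabbbaa => baabbbaa => aabbbaa => aabbaa => aaa
  | baaaabab => aaaabab => aaaabb => aaaab
  | baabbaaa => aabbaaa => aaaa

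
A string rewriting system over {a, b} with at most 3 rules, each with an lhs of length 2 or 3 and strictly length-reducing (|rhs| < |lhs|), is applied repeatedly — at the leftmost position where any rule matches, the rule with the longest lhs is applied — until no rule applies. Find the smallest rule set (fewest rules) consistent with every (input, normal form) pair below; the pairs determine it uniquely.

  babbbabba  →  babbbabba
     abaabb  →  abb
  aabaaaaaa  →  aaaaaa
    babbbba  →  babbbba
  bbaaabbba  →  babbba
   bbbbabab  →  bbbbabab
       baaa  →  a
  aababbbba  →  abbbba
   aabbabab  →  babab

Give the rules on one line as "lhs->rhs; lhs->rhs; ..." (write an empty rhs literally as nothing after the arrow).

  | babbbabba
  | abaabb => abb
  | aabaaaaaa => aaaaaa
  | babbbba

aab->; baa->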